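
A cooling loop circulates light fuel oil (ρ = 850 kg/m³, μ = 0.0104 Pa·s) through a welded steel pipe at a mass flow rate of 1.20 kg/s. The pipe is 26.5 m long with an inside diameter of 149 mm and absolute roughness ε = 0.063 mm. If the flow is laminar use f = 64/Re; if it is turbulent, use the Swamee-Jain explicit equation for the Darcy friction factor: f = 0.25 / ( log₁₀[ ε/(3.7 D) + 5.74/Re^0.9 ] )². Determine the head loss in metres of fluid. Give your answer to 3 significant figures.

h_f ≈ 0.00386 m

A = πD²/4 = π(0.149)²/4 = 0.01744 m²; mean velocity V = ṁ/(ρA) = 1.2/(850 · 0.01744) = 0.08097 m/s.
Reynolds number Re = ρVD/μ = 850 · 0.08097 · 0.149 / 0.0104 = 986.
Re < 2300 → laminar flow, so f = 64/Re = 64/986 = 0.06491 (the turbulent correlation is not needed).
Darcy-Weisbach: ΔP = f(L/D)(ρV²/2) = 0.06491·(26.5/0.149)·(850·0.08097²/2) = 0.06491·177.9·2.786 = 32.16 Pa.
Head loss h_f = ΔP/(ρg) = 32.16/(850·9.81) = 0.00386 m.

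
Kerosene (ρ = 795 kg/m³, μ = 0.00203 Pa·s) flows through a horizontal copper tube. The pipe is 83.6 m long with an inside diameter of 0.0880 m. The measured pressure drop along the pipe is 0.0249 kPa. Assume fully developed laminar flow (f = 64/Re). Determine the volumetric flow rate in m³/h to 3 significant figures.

For laminar flow, f = 64/Re with Re = ρVD/μ, so Darcy-Weisbach reduces to ΔP = 32μLV/D². Solving for V: V = ΔP·D²/(32μL) = 24.9·(0.088)²/(32·0.00203·83.6) = 0.03551 m/s.
Check: Re = ρVD/μ = 795·0.03551·0.088/0.00203 = 1224 < 2300, so the laminar assumption holds.
Q = V·A = 0.03551·(π/4·0.088²) = 0.000216 m³/s = 0.777 m³/h.

Q ≈ 0.777 m³/h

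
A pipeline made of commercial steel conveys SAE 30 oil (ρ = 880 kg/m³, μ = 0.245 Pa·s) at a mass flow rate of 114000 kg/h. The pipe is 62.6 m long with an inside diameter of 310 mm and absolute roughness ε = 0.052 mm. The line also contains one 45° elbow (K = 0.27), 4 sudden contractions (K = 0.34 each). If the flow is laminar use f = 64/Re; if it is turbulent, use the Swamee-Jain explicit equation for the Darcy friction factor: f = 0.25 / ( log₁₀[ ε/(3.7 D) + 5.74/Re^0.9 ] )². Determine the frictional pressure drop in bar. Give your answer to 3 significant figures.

ṁ = 114000 kg/h = 114000/3600 = 31.67 kg/s.
A = πD²/4 = π(0.31)²/4 = 0.07548 m²; mean velocity V = ṁ/(ρA) = 31.67/(880 · 0.07548) = 0.4768 m/s.
Reynolds number Re = ρVD/μ = 880 · 0.4768 · 0.31 / 0.245 = 530.9.
Re < 2300 → laminar flow, so f = 64/Re = 64/530.9 = 0.1206 (the turbulent correlation is not needed).
Total minor-loss coefficient ΣK = 1·0.27 + 4·0.34 = 1.63.
ΔP = [f·L/D + ΣK]·(ρV²/2) = [0.1206·62.6/0.31 + 1.63]·(880·0.4768²/2) = [24.34 + 1.63]·100 = 2598 Pa.
ΔP = 2598 Pa = 0.0260 bar.

ΔP ≈ 0.0260 bar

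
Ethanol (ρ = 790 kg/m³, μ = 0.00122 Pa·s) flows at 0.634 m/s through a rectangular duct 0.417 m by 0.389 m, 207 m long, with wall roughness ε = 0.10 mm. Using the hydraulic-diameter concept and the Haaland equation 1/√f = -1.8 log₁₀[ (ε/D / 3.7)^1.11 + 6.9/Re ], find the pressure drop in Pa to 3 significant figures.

Hydraulic diameter D_h = 4A/P = 4·(0.417·0.389)/(2·(0.417+0.389)) = 0.6489/1.612 = 0.4025 m.
Re = ρVD_h/μ = 790·0.634·0.4025/0.00122 = 1.652e+05.
ε/D_h = 0.0001/0.4025 = 0.000248; Haaland gives 1/√f = -1.8 log₁₀[2.33e-05+4.18e-05] = 7.536, so f = 0.01761.
ΔP = f(L/D_h)(ρV²/2) = 0.01761·207/0.4025·158.8 = 1438 Pa.

ΔP ≈ 1440 Pa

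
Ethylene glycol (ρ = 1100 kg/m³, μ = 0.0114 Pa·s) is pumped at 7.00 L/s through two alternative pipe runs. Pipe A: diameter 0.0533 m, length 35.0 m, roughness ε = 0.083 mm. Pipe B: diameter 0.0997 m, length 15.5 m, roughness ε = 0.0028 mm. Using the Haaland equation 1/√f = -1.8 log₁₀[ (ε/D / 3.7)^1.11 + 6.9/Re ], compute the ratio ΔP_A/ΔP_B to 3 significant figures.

ΔP_A/ΔP_B ≈ 47.9

Pipe A: V = Q/A = 0.007/0.002231 = 3.137 m/s; Re = 1.613e+04; ε/D = 0.00156; Haaland → f = 0.02982; ΔP_A = f(L/D)(ρV²/2) = 1.06e+05 Pa.
Pipe B: V = Q/A = 0.007/0.007807 = 0.8966 m/s; Re = 8626; ε/D = 2.81e-05; Haaland → f = 0.0322; ΔP_B = f(L/D)(ρV²/2) = 2214 Pa.
ΔP_A/ΔP_B = 1.06e+05/2214 = 47.9.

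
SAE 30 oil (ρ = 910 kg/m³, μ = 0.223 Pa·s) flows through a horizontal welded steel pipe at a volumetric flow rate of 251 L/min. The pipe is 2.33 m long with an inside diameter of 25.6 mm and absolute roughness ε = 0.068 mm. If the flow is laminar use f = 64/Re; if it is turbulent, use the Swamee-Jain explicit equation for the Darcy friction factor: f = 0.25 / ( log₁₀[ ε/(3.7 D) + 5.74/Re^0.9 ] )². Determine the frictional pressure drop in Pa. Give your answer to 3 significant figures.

ΔP ≈ 206000 Pa

Q = 251 L/min = 251/60000 = 0.004183 m³/s.
Cross-sectional area A = πD²/4 = π(0.0256)²/4 = 0.0005147 m²; mean velocity V = Q/A = 0.004183/0.0005147 = 8.127 m/s.
Reynolds number Re = ρVD/μ = 910 · 8.127 · 0.0256 / 0.223 = 849.
Re < 2300 → laminar flow, so f = 64/Re = 64/849 = 0.07538 (the turbulent correlation is not needed).
Darcy-Weisbach: ΔP = f(L/D)(ρV²/2) = 0.07538·(2.33/0.0256)·(910·8.127²/2) = 0.07538·91.02·3.005e+04 = 2.062e+05 Pa.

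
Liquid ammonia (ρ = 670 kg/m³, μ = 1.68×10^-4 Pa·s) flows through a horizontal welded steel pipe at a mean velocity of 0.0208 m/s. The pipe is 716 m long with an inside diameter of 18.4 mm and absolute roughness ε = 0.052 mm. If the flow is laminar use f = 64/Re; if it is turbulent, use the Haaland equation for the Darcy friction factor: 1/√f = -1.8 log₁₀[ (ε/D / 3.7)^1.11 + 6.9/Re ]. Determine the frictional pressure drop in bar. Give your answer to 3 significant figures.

Reynolds number Re = ρVD/μ = 670 · 0.0208 · 0.0184 / 0.000168 = 1526.
Re < 2300 → laminar flow, so f = 64/Re = 64/1526 = 0.04193 (the turbulent correlation is not needed).
Darcy-Weisbach: ΔP = f(L/D)(ρV²/2) = 0.04193·(716/0.0184)·(670·0.0208²/2) = 0.04193·3.891e+04·0.1449 = 236.5 Pa.
ΔP = 236.5 Pa = 0.00236 bar.

ΔP ≈ 0.00236 bar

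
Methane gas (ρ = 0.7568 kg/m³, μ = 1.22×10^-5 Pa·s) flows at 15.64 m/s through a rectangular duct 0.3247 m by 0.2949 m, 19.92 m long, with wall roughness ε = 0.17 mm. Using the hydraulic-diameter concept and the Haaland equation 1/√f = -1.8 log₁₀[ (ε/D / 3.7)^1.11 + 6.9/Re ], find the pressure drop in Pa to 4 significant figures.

ΔP ≈ 109.5 Pa

Hydraulic diameter D_h = 4A/P = 4·(0.3247·0.2949)/(2·(0.3247+0.2949)) = 0.383/1.239 = 0.3091 m.
Re = ρVD_h/μ = 0.7568·15.64·0.3091/1.22e-05 = 2.999e+05.
ε/D_h = 0.00017/0.3091 = 0.00055; Haaland gives 1/√f = -1.8 log₁₀[5.64e-05+2.3e-05] = 7.38, so f = 0.01836.
ΔP = f(L/D_h)(ρV²/2) = 0.01836·19.92/0.3091·92.56 = 109.5 Pa.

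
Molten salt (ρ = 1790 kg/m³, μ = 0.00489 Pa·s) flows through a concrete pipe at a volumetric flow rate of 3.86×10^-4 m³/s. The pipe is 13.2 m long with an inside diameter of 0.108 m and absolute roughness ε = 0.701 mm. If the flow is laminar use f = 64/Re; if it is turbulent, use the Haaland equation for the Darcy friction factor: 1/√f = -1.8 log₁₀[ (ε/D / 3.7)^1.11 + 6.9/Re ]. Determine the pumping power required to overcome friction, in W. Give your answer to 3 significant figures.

Cross-sectional area A = πD²/4 = π(0.108)²/4 = 0.009161 m²; mean velocity V = Q/A = 0.000386/0.009161 = 0.04214 m/s.
Reynolds number Re = ρVD/μ = 1790 · 0.04214 · 0.108 / 0.00489 = 1666.
Re < 2300 → laminar flow, so f = 64/Re = 64/1666 = 0.03842 (the turbulent correlation is not needed).
Darcy-Weisbach: ΔP = f(L/D)(ρV²/2) = 0.03842·(13.2/0.108)·(1790·0.04214²/2) = 0.03842·122.2·1.589 = 7.462 Pa.
Pumping power P = QΔP = 0.000386·7.462 = 0.002880 W = 0.00288 W.

P ≈ 0.00288 W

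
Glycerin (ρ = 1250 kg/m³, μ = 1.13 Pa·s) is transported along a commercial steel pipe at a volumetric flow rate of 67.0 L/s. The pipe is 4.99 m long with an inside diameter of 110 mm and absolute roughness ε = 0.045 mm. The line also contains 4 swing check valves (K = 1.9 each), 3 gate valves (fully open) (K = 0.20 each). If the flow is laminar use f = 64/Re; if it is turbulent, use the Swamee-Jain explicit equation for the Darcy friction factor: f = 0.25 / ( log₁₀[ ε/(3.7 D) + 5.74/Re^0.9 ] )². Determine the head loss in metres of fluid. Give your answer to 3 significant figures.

h_f ≈ 29.3 m

Q = 67.0 L/s = 67.0/1000 = 0.067 m³/s.
Cross-sectional area A = πD²/4 = π(0.11)²/4 = 0.009503 m²; mean velocity V = Q/A = 0.067/0.009503 = 7.05 m/s.
Reynolds number Re = ρVD/μ = 1250 · 7.05 · 0.11 / 1.13 = 857.9.
Re < 2300 → laminar flow, so f = 64/Re = 64/857.9 = 0.0746 (the turbulent correlation is not needed).
Total minor-loss coefficient ΣK = 4·1.9 + 3·0.2 = 8.2.
ΔP = [f·L/D + ΣK]·(ρV²/2) = [0.0746·4.99/0.11 + 8.2]·(1250·7.05²/2) = [3.384 + 8.2]·3.107e+04 = 3.599e+05 Pa.
Head loss h_f = ΔP/(ρg) = 3.599e+05/(1250·9.81) = 29.3 m.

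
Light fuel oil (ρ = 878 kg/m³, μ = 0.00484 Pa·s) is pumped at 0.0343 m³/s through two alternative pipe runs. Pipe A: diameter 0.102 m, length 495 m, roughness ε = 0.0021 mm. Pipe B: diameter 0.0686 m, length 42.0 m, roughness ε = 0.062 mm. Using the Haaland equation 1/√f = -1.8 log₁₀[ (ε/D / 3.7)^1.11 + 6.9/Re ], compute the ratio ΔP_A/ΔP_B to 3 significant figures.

ΔP_A/ΔP_B ≈ 1.43

Pipe A: V = Q/A = 0.0343/0.008171 = 4.198 m/s; Re = 7.767e+04; ε/D = 2.06e-05; Haaland → f = 0.01887; ΔP_A = f(L/D)(ρV²/2) = 7.084e+05 Pa.
Pipe B: V = Q/A = 0.0343/0.003696 = 9.28 m/s; Re = 1.155e+05; ε/D = 0.000904; Haaland → f = 0.02135; ΔP_B = f(L/D)(ρV²/2) = 4.941e+05 Pa.
ΔP_A/ΔP_B = 7.084e+05/4.941e+05 = 1.43.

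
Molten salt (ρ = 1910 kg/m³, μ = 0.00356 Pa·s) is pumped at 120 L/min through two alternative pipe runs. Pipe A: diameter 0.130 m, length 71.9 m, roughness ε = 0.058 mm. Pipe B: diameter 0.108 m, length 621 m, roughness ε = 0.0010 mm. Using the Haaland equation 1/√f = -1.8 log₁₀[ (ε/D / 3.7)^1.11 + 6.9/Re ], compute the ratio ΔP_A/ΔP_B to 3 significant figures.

Pipe A: V = Q/A = 0.002/0.01327 = 0.1507 m/s; Re = 1.051e+04; ε/D = 0.000446; Haaland → f = 0.03102; ΔP_A = f(L/D)(ρV²/2) = 372 Pa.
Pipe B: V = Q/A = 0.002/0.009161 = 0.2183 m/s; Re = 1.265e+04; ε/D = 9.26e-06; Haaland → f = 0.02899; ΔP_B = f(L/D)(ρV²/2) = 7588 Pa.
ΔP_A/ΔP_B = 372/7588 = 0.0490.

ΔP_A/ΔP_B ≈ 0.0490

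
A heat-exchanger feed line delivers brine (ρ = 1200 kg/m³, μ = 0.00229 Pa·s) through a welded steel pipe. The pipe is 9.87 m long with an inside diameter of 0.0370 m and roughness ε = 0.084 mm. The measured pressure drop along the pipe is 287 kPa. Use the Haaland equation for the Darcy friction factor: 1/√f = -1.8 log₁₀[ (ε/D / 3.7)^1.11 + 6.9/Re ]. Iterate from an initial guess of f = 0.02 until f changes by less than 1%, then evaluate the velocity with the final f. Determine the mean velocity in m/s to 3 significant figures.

Rearranging Darcy-Weisbach: V = √(2·ΔP·D/(f·L·ρ)). With ε/D = 8.4e-05/0.037 = 0.00227, iterate starting from f = 0.02:
  f = 0.02 → V = √(2·2.87e+05·0.037/(0.02·9.87·1200)) = 9.469 m/s; Re = ρVD/μ = 1.836e+05; f → 0.02506
  f = 0.02506 → V = 8.459 m/s; Re = 1.64e+05; f → 0.02515
Converged (Δf/f < 1%). With the final f = 0.02515: V = √(2·2.87e+05·0.037/(0.02515·9.87·1200)) = 8.443 m/s.

V ≈ 8.44 m/s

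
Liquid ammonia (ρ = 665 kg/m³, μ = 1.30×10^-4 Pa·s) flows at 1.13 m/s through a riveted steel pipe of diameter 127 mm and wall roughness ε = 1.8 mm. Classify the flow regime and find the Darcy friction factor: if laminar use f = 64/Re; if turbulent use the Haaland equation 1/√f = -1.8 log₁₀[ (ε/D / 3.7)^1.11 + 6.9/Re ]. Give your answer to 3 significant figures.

Re = ρVD/μ = 665·1.13·0.127/0.00013 = 7.341e+05.
Re > 4000 → turbulent. ε/D = 0.0018/0.127 = 0.0142; Haaland: 1/√f = -1.8 log₁₀[0.00208 + 9.4e-06] = 4.825, so f = 0.04295.

f ≈ 0.0430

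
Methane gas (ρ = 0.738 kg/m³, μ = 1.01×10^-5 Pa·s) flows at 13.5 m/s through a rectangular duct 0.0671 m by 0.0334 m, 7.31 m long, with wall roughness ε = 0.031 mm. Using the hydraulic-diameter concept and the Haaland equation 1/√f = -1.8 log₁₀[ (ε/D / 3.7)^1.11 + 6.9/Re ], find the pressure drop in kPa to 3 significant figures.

ΔP ≈ 0.257 kPa

Hydraulic diameter D_h = 4A/P = 4·(0.0671·0.0334)/(2·(0.0671+0.0334)) = 0.008965/0.201 = 0.0446 m.
Re = ρVD_h/μ = 0.738·13.5·0.0446/1.01e-05 = 4.399e+04.
ε/D_h = 3.1e-05/0.0446 = 0.000695; Haaland gives 1/√f = -1.8 log₁₀[7.31e-05+0.000157] = 6.549, so f = 0.02332.
ΔP = f(L/D_h)(ρV²/2) = 0.02332·7.31/0.0446·67.25 = 257 Pa.
ΔP = 0.257 kPa.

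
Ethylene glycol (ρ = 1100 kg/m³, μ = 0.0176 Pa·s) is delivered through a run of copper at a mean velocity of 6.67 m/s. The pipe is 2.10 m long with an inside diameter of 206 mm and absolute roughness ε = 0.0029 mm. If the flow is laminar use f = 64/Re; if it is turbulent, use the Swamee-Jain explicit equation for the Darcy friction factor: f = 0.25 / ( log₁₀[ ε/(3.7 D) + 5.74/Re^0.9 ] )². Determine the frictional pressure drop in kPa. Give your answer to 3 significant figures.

Reynolds number Re = ρVD/μ = 1100 · 6.67 · 0.206 / 0.0176 = 8.588e+04.
Re > 4000 → turbulent. Relative roughness ε/D = 2.9e-06/0.206 = 1.41e-05. Swamee-Jain: f = 0.25/(log₁₀[1.41e-05/3.7 + 5.74/8.588e+04^0.9])² = 0.25/(log₁₀[3.8e-06 + 0.000208])² = 0.25/(-3.674)² = 0.01852.
Darcy-Weisbach: ΔP = f(L/D)(ρV²/2) = 0.01852·(2.1/0.206)·(1100·6.67²/2) = 0.01852·10.19·2.447e+04 = 4621 Pa.
ΔP = 4621 Pa = 4.62 kPa.

ΔP ≈ 4.62 kPa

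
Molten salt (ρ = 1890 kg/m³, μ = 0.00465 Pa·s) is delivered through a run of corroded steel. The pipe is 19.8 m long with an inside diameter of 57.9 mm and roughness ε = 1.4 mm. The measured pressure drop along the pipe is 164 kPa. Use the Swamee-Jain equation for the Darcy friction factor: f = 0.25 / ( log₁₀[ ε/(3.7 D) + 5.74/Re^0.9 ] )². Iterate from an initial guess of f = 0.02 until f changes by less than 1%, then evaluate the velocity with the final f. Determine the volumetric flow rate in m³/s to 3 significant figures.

Q ≈ 0.00814 m³/s

Rearranging Darcy-Weisbach: V = √(2·ΔP·D/(f·L·ρ)). With ε/D = 0.0014/0.0579 = 0.0242, iterate starting from f = 0.02:
  f = 0.02 → V = √(2·1.64e+05·0.0579/(0.02·19.8·1890)) = 5.037 m/s; Re = ρVD/μ = 1.185e+05; f → 0.05287
  f = 0.05287 → V = 3.098 m/s; Re = 7.291e+04; f → 0.05314
Converged (Δf/f < 1%). With the final f = 0.05314: V = √(2·1.64e+05·0.0579/(0.05314·19.8·1890)) = 3.09 m/s.
Q = V·A = 3.09·(π/4·0.0579²) = 0.008137 m³/s = 0.00814 m³/s.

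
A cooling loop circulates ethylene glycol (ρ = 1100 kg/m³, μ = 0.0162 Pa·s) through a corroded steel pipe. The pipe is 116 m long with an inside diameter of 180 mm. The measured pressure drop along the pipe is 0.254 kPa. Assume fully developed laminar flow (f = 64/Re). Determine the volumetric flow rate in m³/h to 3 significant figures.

Q ≈ 12.5 m³/h

For laminar flow, f = 64/Re with Re = ρVD/μ, so Darcy-Weisbach reduces to ΔP = 32μLV/D². Solving for V: V = ΔP·D²/(32μL) = 254·(0.18)²/(32·0.0162·116) = 0.1369 m/s.
Check: Re = ρVD/μ = 1100·0.1369·0.18/0.0162 = 1673 < 2300, so the laminar assumption holds.
Q = V·A = 0.1369·(π/4·0.18²) = 0.003482 m³/s = 12.5 m³/h.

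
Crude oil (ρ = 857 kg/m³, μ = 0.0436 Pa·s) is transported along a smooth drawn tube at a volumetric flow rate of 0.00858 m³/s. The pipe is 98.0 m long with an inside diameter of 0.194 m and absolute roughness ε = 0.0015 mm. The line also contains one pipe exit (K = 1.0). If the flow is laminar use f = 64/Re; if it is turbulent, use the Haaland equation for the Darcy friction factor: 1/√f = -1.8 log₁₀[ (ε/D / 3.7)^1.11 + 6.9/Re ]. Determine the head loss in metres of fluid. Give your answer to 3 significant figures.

h_f ≈ 0.130 m

Cross-sectional area A = πD²/4 = π(0.194)²/4 = 0.02956 m²; mean velocity V = Q/A = 0.00858/0.02956 = 0.2903 m/s.
Reynolds number Re = ρVD/μ = 857 · 0.2903 · 0.194 / 0.0436 = 1107.
Re < 2300 → laminar flow, so f = 64/Re = 64/1107 = 0.05782 (the turbulent correlation is not needed).
Total minor-loss coefficient ΣK = 1·1 = 1.
ΔP = [f·L/D + ΣK]·(ρV²/2) = [0.05782·98/0.194 + 1]·(857·0.2903²/2) = [29.21 + 1]·36.1 = 1091 Pa.
Head loss h_f = ΔP/(ρg) = 1091/(857·9.81) = 0.130 m.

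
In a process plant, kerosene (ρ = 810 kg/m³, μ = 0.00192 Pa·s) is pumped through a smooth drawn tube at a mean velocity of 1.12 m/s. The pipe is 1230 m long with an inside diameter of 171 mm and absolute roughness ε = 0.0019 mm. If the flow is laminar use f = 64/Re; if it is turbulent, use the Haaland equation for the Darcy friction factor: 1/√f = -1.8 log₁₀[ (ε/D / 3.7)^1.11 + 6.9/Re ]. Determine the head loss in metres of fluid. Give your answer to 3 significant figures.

h_f ≈ 8.59 m

Reynolds number Re = ρVD/μ = 810 · 1.12 · 0.171 / 0.00192 = 8.08e+04.
Re > 4000 → turbulent. Relative roughness ε/D = 1.9e-06/0.171 = 1.11e-05. Haaland: 1/√f = -1.8 log₁₀[(1.11e-05/3.7)^1.11 + 6.9/8.08e+04] = -1.8 log₁₀[7.41e-07 + 8.54e-05] = 7.317, so f = 0.01868.
Darcy-Weisbach: ΔP = f(L/D)(ρV²/2) = 0.01868·(1230/0.171)·(810·1.12²/2) = 0.01868·7193·508 = 6.826e+04 Pa.
Head loss h_f = ΔP/(ρg) = 6.826e+04/(810·9.81) = 8.59 m.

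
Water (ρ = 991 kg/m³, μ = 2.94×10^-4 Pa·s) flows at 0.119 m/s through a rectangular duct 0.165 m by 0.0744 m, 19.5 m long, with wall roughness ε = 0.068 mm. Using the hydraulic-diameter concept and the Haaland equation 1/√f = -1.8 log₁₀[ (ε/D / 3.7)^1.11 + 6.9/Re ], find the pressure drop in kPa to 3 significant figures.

ΔP ≈ 0.0313 kPa

Hydraulic diameter D_h = 4A/P = 4·(0.165·0.0744)/(2·(0.165+0.0744)) = 0.0491/0.4788 = 0.1026 m.
Re = ρVD_h/μ = 991·0.119·0.1026/0.000294 = 4.114e+04.
ε/D_h = 6.8e-05/0.1026 = 0.000663; Haaland gives 1/√f = -1.8 log₁₀[6.94e-05+0.000168] = 6.525, so f = 0.02349.
ΔP = f(L/D_h)(ρV²/2) = 0.02349·19.5/0.1026·7.017 = 31.34 Pa.
ΔP = 0.0313 kPa.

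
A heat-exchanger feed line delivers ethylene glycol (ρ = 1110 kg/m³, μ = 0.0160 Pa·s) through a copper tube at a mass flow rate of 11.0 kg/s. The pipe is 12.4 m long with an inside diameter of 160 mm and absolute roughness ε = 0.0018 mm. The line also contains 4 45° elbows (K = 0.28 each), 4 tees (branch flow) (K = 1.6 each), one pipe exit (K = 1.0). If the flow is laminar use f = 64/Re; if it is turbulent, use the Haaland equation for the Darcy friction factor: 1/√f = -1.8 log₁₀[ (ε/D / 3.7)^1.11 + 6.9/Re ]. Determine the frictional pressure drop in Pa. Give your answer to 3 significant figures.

A = πD²/4 = π(0.16)²/4 = 0.02011 m²; mean velocity V = ṁ/(ρA) = 11/(1110 · 0.02011) = 0.4929 m/s.
Reynolds number Re = ρVD/μ = 1110 · 0.4929 · 0.16 / 0.016 = 5471.
Re > 4000 → turbulent. Relative roughness ε/D = 1.8e-06/0.16 = 1.12e-05. Haaland: 1/√f = -1.8 log₁₀[(1.12e-05/3.7)^1.11 + 6.9/5471] = -1.8 log₁₀[7.52e-07 + 0.00126] = 5.218, so f = 0.03673.
Total minor-loss coefficient ΣK = 4·0.28 + 4·1.6 + 1·1 = 8.52.
ΔP = [f·L/D + ΣK]·(ρV²/2) = [0.03673·12.4/0.16 + 8.52]·(1110·0.4929²/2) = [2.846 + 8.52]·134.8 = 1532 Pa.

ΔP ≈ 1530 Pa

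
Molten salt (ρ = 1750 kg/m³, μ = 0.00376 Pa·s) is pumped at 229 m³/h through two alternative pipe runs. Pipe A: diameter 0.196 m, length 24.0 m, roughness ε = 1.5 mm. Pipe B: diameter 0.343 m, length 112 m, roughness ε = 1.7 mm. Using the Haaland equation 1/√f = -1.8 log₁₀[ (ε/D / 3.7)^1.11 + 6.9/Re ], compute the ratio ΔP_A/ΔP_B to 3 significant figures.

ΔP_A/ΔP_B ≈ 3.97

Pipe A: V = Q/A = 0.06361/0.03017 = 2.108 m/s; Re = 1.923e+05; ε/D = 0.00765; Haaland → f = 0.03511; ΔP_A = f(L/D)(ρV²/2) = 1.672e+04 Pa.
Pipe B: V = Q/A = 0.06361/0.0924 = 0.6884 m/s; Re = 1.099e+05; ε/D = 0.00496; Haaland → f = 0.03113; ΔP_B = f(L/D)(ρV²/2) = 4215 Pa.
ΔP_A/ΔP_B = 1.672e+04/4215 = 3.97.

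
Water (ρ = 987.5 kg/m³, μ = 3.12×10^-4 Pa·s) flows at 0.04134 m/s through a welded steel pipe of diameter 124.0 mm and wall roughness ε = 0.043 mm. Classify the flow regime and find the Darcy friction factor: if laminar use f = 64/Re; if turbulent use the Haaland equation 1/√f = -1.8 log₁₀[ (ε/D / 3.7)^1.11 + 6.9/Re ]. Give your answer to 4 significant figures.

f ≈ 0.02770

Re = ρVD/μ = 987.5·0.04134·0.124/0.000312 = 1.622e+04.
Re > 4000 → turbulent. ε/D = 4.3e-05/0.124 = 0.000347; Haaland: 1/√f = -1.8 log₁₀[3.38e-05 + 0.000425] = 6.009, so f = 0.0277.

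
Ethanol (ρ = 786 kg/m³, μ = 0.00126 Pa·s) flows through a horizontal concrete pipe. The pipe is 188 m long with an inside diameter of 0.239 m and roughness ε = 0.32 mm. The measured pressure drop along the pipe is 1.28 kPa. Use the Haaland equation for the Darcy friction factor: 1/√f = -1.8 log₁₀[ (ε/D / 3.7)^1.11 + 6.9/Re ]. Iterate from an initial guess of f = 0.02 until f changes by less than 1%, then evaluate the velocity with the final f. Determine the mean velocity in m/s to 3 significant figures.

V ≈ 0.415 m/s

Rearranging Darcy-Weisbach: V = √(2·ΔP·D/(f·L·ρ)). With ε/D = 0.00032/0.239 = 0.00134, iterate starting from f = 0.02:
  f = 0.02 → V = √(2·1280·0.239/(0.02·188·786)) = 0.455 m/s; Re = ρVD/μ = 6.784e+04; f → 0.02386
  f = 0.02386 → V = 0.4166 m/s; Re = 6.211e+04; f → 0.02407
Converged (Δf/f < 1%). With the final f = 0.02407: V = √(2·1280·0.239/(0.02407·188·786)) = 0.4148 m/s.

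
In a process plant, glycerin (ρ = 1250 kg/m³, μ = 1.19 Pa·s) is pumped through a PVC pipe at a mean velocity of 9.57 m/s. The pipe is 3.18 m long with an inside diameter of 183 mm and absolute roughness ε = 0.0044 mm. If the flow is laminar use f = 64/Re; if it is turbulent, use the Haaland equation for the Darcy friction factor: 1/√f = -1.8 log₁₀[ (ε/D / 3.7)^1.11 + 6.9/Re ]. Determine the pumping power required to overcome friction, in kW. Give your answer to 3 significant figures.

P ≈ 8.71 kW

Reynolds number Re = ρVD/μ = 1250 · 9.57 · 0.183 / 1.19 = 1840.
Re < 2300 → laminar flow, so f = 64/Re = 64/1840 = 0.03479 (the turbulent correlation is not needed).
Darcy-Weisbach: ΔP = f(L/D)(ρV²/2) = 0.03479·(3.18/0.183)·(1250·9.57²/2) = 0.03479·17.38·5.724e+04 = 3.46e+04 Pa.
Q = V·A = 9.57·0.0263 = 0.2517 m³/s.
Pumping power P = QΔP = 0.2517·3.46e+04 = 8710 W = 8.71 kW.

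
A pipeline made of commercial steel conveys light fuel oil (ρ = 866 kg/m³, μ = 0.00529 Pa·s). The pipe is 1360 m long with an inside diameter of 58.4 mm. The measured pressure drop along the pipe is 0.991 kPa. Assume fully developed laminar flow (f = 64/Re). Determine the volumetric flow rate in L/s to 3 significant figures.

Q ≈ 0.0393 L/s

For laminar flow, f = 64/Re with Re = ρVD/μ, so Darcy-Weisbach reduces to ΔP = 32μLV/D². Solving for V: V = ΔP·D²/(32μL) = 991·(0.0584)²/(32·0.00529·1360) = 0.01468 m/s.
Check: Re = ρVD/μ = 866·0.01468·0.0584/0.00529 = 140.4 < 2300, so the laminar assumption holds.
Q = V·A = 0.01468·(π/4·0.0584²) = 3.933e-05 m³/s = 0.0393 L/s.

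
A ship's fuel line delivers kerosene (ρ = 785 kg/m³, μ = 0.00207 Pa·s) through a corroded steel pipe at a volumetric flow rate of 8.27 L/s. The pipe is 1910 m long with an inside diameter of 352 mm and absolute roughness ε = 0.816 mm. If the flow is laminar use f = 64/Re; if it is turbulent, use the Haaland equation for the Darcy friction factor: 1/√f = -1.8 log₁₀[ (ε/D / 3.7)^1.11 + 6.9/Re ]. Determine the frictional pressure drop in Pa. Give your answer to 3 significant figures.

ΔP ≈ 510 Pa

Q = 8.27 L/s = 8.27/1000 = 0.00827 m³/s.
Cross-sectional area A = πD²/4 = π(0.352)²/4 = 0.09731 m²; mean velocity V = Q/A = 0.00827/0.09731 = 0.08498 m/s.
Reynolds number Re = ρVD/μ = 785 · 0.08498 · 0.352 / 0.00207 = 1.134e+04.
Re > 4000 → turbulent. Relative roughness ε/D = 0.000816/0.352 = 0.00232. Haaland: 1/√f = -1.8 log₁₀[(0.00232/3.7)^1.11 + 6.9/1.134e+04] = -1.8 log₁₀[0.000278 + 0.000608] = 5.494, so f = 0.03313.
Darcy-Weisbach: ΔP = f(L/D)(ρV²/2) = 0.03313·(1910/0.352)·(785·0.08498²/2) = 0.03313·5426·2.835 = 509.6 Pa.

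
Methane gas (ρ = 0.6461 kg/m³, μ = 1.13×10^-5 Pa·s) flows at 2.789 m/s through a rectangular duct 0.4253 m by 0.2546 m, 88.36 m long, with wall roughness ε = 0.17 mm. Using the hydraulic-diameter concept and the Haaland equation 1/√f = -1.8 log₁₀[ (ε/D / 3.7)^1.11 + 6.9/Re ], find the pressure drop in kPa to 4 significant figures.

ΔP ≈ 0.01554 kPa

Hydraulic diameter D_h = 4A/P = 4·(0.4253·0.2546)/(2·(0.4253+0.2546)) = 0.4331/1.36 = 0.3185 m.
Re = ρVD_h/μ = 0.6461·2.789·0.3185/1.13e-05 = 5.079e+04.
ε/D_h = 0.00017/0.3185 = 0.000534; Haaland gives 1/√f = -1.8 log₁₀[5.45e-05+0.000136] = 6.697, so f = 0.0223.
ΔP = f(L/D_h)(ρV²/2) = 0.0223·88.36/0.3185·2.513 = 15.54 Pa.
ΔP = 0.01554 kPa.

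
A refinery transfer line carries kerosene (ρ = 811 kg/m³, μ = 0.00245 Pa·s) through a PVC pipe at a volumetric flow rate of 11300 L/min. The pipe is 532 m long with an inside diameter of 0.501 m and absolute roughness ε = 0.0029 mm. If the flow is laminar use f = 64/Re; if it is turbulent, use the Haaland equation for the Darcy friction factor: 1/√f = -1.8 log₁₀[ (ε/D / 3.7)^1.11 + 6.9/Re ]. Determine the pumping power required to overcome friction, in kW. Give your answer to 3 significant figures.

Q = 11300 L/min = 11300/60000 = 0.1883 m³/s.
Cross-sectional area A = πD²/4 = π(0.501)²/4 = 0.1971 m²; mean velocity V = Q/A = 0.1883/0.1971 = 0.9553 m/s.
Reynolds number Re = ρVD/μ = 811 · 0.9553 · 0.501 / 0.00245 = 1.584e+05.
Re > 4000 → turbulent. Relative roughness ε/D = 2.9e-06/0.501 = 5.79e-06. Haaland: 1/√f = -1.8 log₁₀[(5.79e-06/3.7)^1.11 + 6.9/1.584e+05] = -1.8 log₁₀[3.6e-07 + 4.36e-05] = 7.843, so f = 0.01626.
Darcy-Weisbach: ΔP = f(L/D)(ρV²/2) = 0.01626·(532/0.501)·(811·0.9553²/2) = 0.01626·1062·370.1 = 6388 Pa.
Pumping power P = QΔP = 0.1883·6388 = 1203 W = 1.20 kW.

P ≈ 1.20 kW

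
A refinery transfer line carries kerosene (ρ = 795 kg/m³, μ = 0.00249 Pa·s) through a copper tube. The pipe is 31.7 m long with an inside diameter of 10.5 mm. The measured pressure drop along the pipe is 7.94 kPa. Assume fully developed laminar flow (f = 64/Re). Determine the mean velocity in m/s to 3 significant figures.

V ≈ 0.347 m/s

For laminar flow, f = 64/Re with Re = ρVD/μ, so Darcy-Weisbach reduces to ΔP = 32μLV/D². Solving for V: V = ΔP·D²/(32μL) = 7940·(0.0105)²/(32·0.00249·31.7) = 0.3466 m/s.
Check: Re = ρVD/μ = 795·0.3466·0.0105/0.00249 = 1162 < 2300, so the laminar assumption holds.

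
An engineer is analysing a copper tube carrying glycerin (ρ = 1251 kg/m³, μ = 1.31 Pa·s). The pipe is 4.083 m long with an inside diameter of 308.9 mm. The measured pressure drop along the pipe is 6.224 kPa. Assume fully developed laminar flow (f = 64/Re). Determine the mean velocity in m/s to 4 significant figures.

For laminar flow, f = 64/Re with Re = ρVD/μ, so Darcy-Weisbach reduces to ΔP = 32μLV/D². Solving for V: V = ΔP·D²/(32μL) = 6224·(0.3089)²/(32·1.31·4.083) = 3.47 m/s.
Check: Re = ρVD/μ = 1251·3.47·0.3089/1.31 = 1024 < 2300, so the laminar assumption holds.

V ≈ 3.470 m/s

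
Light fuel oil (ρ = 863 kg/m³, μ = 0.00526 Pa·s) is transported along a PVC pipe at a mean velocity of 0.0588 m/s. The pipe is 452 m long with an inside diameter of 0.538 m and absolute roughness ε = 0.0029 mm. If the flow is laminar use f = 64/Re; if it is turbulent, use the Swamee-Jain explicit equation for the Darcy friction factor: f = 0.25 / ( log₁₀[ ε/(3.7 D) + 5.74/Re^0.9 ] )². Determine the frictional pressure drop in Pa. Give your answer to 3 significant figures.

ΔP ≈ 46.9 Pa

Reynolds number Re = ρVD/μ = 863 · 0.0588 · 0.538 / 0.00526 = 5190.
Re > 4000 → turbulent. Relative roughness ε/D = 2.9e-06/0.538 = 5.39e-06. Swamee-Jain: f = 0.25/(log₁₀[5.39e-06/3.7 + 5.74/5190^0.9])² = 0.25/(log₁₀[1.46e-06 + 0.0026])² = 0.25/(-2.585)² = 0.03743.
Darcy-Weisbach: ΔP = f(L/D)(ρV²/2) = 0.03743·(452/0.538)·(863·0.0588²/2) = 0.03743·840.1·1.492 = 46.91 Pa.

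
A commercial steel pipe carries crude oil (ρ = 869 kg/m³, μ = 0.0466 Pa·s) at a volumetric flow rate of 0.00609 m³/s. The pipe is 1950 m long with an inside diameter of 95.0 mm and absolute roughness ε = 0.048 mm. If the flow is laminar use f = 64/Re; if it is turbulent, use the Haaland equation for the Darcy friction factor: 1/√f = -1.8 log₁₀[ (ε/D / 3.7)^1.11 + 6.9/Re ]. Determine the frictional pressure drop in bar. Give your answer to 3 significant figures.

ΔP ≈ 2.77 bar

Cross-sectional area A = πD²/4 = π(0.095)²/4 = 0.007088 m²; mean velocity V = Q/A = 0.00609/0.007088 = 0.8592 m/s.
Reynolds number Re = ρVD/μ = 869 · 0.8592 · 0.095 / 0.0466 = 1522.
Re < 2300 → laminar flow, so f = 64/Re = 64/1522 = 0.04205 (the turbulent correlation is not needed).
Darcy-Weisbach: ΔP = f(L/D)(ρV²/2) = 0.04205·(1950/0.095)·(869·0.8592²/2) = 0.04205·2.053e+04·320.7 = 2.768e+05 Pa.
ΔP = 2.768e+05 Pa = 2.77 bar.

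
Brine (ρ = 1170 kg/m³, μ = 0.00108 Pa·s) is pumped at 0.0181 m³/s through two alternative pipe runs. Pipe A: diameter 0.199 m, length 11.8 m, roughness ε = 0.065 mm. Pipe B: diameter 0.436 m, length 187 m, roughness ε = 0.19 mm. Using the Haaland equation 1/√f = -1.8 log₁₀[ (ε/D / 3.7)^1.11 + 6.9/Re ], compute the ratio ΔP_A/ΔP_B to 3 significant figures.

Pipe A: V = Q/A = 0.0181/0.0311 = 0.5819 m/s; Re = 1.255e+05; ε/D = 0.000327; Haaland → f = 0.0187; ΔP_A = f(L/D)(ρV²/2) = 219.7 Pa.
Pipe B: V = Q/A = 0.0181/0.1493 = 0.1212 m/s; Re = 5.726e+04; ε/D = 0.000436; Haaland → f = 0.02154; ΔP_B = f(L/D)(ρV²/2) = 79.44 Pa.
ΔP_A/ΔP_B = 219.7/79.44 = 2.77.

ΔP_A/ΔP_B ≈ 2.77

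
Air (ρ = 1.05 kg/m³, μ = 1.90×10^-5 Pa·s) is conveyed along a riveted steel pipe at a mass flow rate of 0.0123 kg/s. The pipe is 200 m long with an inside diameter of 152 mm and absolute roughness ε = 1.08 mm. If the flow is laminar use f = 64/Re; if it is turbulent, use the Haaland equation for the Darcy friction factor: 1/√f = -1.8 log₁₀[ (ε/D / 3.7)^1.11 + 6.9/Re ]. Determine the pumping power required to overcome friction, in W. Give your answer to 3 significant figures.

A = πD²/4 = π(0.152)²/4 = 0.01815 m²; mean velocity V = ṁ/(ρA) = 0.0123/(1.05 · 0.01815) = 0.6456 m/s.
Reynolds number Re = ρVD/μ = 1.05 · 0.6456 · 0.152 / 1.9e-05 = 5423.
Re > 4000 → turbulent. Relative roughness ε/D = 0.00108/0.152 = 0.00711. Haaland: 1/√f = -1.8 log₁₀[(0.00711/3.7)^1.11 + 6.9/5423] = -1.8 log₁₀[0.000965 + 0.00127] = 4.77, so f = 0.04394.
Darcy-Weisbach: ΔP = f(L/D)(ρV²/2) = 0.04394·(200/0.152)·(1.05·0.6456²/2) = 0.04394·1316·0.2188 = 12.65 Pa.
Q = ṁ/ρ = 0.0123/1.05 = 0.01171 m³/s.
Pumping power P = QΔP = 0.01171·12.65 = 0.1482 W = 0.148 W.

P ≈ 0.148 W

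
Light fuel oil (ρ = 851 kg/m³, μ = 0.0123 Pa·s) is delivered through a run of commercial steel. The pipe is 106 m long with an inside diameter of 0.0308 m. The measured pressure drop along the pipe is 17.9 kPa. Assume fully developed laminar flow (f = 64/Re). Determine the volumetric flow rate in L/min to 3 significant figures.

For laminar flow, f = 64/Re with Re = ρVD/μ, so Darcy-Weisbach reduces to ΔP = 32μLV/D². Solving for V: V = ΔP·D²/(32μL) = 1.79e+04·(0.0308)²/(32·0.0123·106) = 0.407 m/s.
Check: Re = ρVD/μ = 851·0.407·0.0308/0.0123 = 867.3 < 2300, so the laminar assumption holds.
Q = V·A = 0.407·(π/4·0.0308²) = 0.0003032 m³/s = 18.2 L/min.

Q ≈ 18.2 L/min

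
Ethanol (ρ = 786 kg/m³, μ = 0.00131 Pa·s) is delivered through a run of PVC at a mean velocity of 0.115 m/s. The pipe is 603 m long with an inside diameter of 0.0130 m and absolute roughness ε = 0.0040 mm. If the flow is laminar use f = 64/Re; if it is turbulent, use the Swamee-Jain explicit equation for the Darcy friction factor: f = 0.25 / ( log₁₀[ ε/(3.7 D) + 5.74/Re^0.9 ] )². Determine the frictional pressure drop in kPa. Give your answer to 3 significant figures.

Reynolds number Re = ρVD/μ = 786 · 0.115 · 0.013 / 0.00131 = 897.
Re < 2300 → laminar flow, so f = 64/Re = 64/897 = 0.07135 (the turbulent correlation is not needed).
Darcy-Weisbach: ΔP = f(L/D)(ρV²/2) = 0.07135·(603/0.013)·(786·0.115²/2) = 0.07135·4.638e+04·5.197 = 1.72e+04 Pa.
ΔP = 1.72e+04 Pa = 17.2 kPa.

ΔP ≈ 17.2 kPa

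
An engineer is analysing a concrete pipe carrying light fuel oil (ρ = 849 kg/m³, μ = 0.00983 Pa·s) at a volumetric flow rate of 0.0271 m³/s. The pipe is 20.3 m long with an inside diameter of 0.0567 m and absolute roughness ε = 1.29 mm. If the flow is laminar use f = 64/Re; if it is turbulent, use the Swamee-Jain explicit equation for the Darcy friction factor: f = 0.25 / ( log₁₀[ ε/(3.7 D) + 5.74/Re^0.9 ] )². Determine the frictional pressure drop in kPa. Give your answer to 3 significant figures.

Cross-sectional area A = πD²/4 = π(0.0567)²/4 = 0.002525 m²; mean velocity V = Q/A = 0.0271/0.002525 = 10.73 m/s.
Reynolds number Re = ρVD/μ = 849 · 10.73 · 0.0567 / 0.00983 = 5.256e+04.
Re > 4000 → turbulent. Relative roughness ε/D = 0.00129/0.0567 = 0.0228. Swamee-Jain: f = 0.25/(log₁₀[0.0228/3.7 + 5.74/5.256e+04^0.9])² = 0.25/(log₁₀[0.00615 + 0.000324])² = 0.25/(-2.189)² = 0.05218.
Darcy-Weisbach: ΔP = f(L/D)(ρV²/2) = 0.05218·(20.3/0.0567)·(849·10.73²/2) = 0.05218·358·4.89e+04 = 9.135e+05 Pa.
ΔP = 9.135e+05 Pa = 913 kPa.

ΔP ≈ 913 kPa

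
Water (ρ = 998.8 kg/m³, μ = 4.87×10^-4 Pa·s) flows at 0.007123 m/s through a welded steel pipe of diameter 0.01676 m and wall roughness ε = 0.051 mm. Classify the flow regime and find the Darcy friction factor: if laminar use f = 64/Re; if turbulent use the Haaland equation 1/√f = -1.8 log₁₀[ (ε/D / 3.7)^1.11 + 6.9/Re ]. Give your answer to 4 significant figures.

f ≈ 0.2614

Re = ρVD/μ = 998.8·0.007123·0.01676/0.000487 = 244.8.
Re < 2300 → laminar, so f = 64/Re = 0.2614 (roughness is irrelevant in laminar flow).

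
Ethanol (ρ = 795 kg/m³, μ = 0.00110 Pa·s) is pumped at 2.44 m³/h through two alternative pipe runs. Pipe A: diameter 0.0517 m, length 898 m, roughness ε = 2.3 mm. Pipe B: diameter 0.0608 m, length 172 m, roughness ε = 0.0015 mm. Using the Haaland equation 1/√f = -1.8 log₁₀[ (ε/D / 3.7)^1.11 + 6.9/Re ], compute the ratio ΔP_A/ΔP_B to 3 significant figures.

ΔP_A/ΔP_B ≈ 26.8

Pipe A: V = Q/A = 0.0006778/0.002099 = 0.3229 m/s; Re = 1.206e+04; ε/D = 0.0445; Haaland → f = 0.07007; ΔP_A = f(L/D)(ρV²/2) = 5.043e+04 Pa.
Pipe B: V = Q/A = 0.0006778/0.002903 = 0.2334 m/s; Re = 1.026e+04; ε/D = 2.47e-05; Haaland → f = 0.03069; ΔP_B = f(L/D)(ρV²/2) = 1881 Pa.
ΔP_A/ΔP_B = 5.043e+04/1881 = 26.8.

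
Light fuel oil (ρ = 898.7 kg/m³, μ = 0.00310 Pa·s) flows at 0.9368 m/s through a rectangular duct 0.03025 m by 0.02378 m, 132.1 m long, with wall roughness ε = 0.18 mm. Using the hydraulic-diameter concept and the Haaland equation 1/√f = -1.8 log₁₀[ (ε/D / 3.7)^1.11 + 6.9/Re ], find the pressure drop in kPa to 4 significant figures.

Hydraulic diameter D_h = 4A/P = 4·(0.03025·0.02378)/(2·(0.03025+0.02378)) = 0.002877/0.1081 = 0.02663 m.
Re = ρVD_h/μ = 898.7·0.9368·0.02663/0.0031 = 7232.
ε/D_h = 0.00018/0.02663 = 0.00676; Haaland gives 1/√f = -1.8 log₁₀[0.000913+0.000954] = 4.912, so f = 0.04145.
ΔP = f(L/D_h)(ρV²/2) = 0.04145·132.1/0.02663·394.3 = 8.109e+04 Pa.
ΔP = 81.09 kPa.

ΔP ≈ 81.09 kPa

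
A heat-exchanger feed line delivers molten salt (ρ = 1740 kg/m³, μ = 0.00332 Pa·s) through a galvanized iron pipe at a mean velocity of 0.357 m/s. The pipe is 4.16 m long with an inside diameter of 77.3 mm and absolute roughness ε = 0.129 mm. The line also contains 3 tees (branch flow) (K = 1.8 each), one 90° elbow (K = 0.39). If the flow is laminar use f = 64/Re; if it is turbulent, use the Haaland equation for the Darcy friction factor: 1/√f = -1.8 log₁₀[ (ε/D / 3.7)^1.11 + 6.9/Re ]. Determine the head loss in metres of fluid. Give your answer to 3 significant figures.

Reynolds number Re = ρVD/μ = 1740 · 0.357 · 0.0773 / 0.00332 = 1.446e+04.
Re > 4000 → turbulent. Relative roughness ε/D = 0.000129/0.0773 = 0.00167. Haaland: 1/√f = -1.8 log₁₀[(0.00167/3.7)^1.11 + 6.9/1.446e+04] = -1.8 log₁₀[0.000193 + 0.000477] = 5.713, so f = 0.03064.
Total minor-loss coefficient ΣK = 3·1.8 + 1·0.39 = 5.79.
ΔP = [f·L/D + ΣK]·(ρV²/2) = [0.03064·4.16/0.0773 + 5.79]·(1740·0.357²/2) = [1.649 + 5.79]·110.9 = 824.8 Pa.
Head loss h_f = ΔP/(ρg) = 824.8/(1740·9.81) = 0.0483 m.

h_f ≈ 0.0483 m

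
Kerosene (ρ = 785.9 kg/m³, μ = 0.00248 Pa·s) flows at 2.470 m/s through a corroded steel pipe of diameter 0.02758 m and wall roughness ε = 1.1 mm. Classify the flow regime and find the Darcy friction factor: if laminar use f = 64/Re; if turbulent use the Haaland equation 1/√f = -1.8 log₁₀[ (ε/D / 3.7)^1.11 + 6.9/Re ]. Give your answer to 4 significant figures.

Re = ρVD/μ = 785.9·2.47·0.02758/0.00248 = 2.159e+04.
Re > 4000 → turbulent. ε/D = 0.0011/0.02758 = 0.0399; Haaland: 1/√f = -1.8 log₁₀[0.00655 + 0.00032] = 3.894, so f = 0.06596.

f ≈ 0.06596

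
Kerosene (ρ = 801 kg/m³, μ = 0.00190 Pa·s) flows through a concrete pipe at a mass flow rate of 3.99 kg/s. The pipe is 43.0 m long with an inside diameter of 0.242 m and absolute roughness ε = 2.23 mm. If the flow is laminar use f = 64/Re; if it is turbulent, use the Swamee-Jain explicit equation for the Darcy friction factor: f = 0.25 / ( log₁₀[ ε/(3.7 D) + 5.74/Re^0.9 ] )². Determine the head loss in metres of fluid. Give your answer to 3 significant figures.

h_f ≈ 0.00454 m

A = πD²/4 = π(0.242)²/4 = 0.046 m²; mean velocity V = ṁ/(ρA) = 3.99/(801 · 0.046) = 0.1083 m/s.
Reynolds number Re = ρVD/μ = 801 · 0.1083 · 0.242 / 0.0019 = 1.105e+04.
Re > 4000 → turbulent. Relative roughness ε/D = 0.00223/0.242 = 0.00921. Swamee-Jain: f = 0.25/(log₁₀[0.00921/3.7 + 5.74/1.105e+04^0.9])² = 0.25/(log₁₀[0.00249 + 0.00132])² = 0.25/(-2.419)² = 0.04272.
Darcy-Weisbach: ΔP = f(L/D)(ρV²/2) = 0.04272·(43/0.242)·(801·0.1083²/2) = 0.04272·177.7·4.697 = 35.65 Pa.
Head loss h_f = ΔP/(ρg) = 35.65/(801·9.81) = 0.00454 m.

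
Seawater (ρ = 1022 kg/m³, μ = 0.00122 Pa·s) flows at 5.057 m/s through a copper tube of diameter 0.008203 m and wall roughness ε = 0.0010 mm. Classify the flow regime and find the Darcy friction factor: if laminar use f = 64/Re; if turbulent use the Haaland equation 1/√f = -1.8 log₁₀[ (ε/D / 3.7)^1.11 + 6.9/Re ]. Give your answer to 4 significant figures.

f ≈ 0.02280

Re = ρVD/μ = 1022·5.057·0.008203/0.00122 = 3.475e+04.
Re > 4000 → turbulent. ε/D = 1e-06/0.008203 = 0.000122; Haaland: 1/√f = -1.8 log₁₀[1.06e-05 + 0.000199] = 6.623, so f = 0.0228.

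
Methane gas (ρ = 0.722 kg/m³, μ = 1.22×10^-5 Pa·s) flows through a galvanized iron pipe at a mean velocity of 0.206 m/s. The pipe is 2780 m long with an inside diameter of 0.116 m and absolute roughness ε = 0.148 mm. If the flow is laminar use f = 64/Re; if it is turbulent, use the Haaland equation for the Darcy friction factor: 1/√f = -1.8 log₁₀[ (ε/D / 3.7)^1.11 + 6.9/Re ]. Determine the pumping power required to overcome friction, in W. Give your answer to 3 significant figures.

Reynolds number Re = ρVD/μ = 0.722 · 0.206 · 0.116 / 1.22e-05 = 1414.
Re < 2300 → laminar flow, so f = 64/Re = 64/1414 = 0.04526 (the turbulent correlation is not needed).
Darcy-Weisbach: ΔP = f(L/D)(ρV²/2) = 0.04526·(2780/0.116)·(0.722·0.206²/2) = 0.04526·2.397e+04·0.01532 = 16.62 Pa.
Q = V·A = 0.206·0.01057 = 0.002177 m³/s.
Pumping power P = QΔP = 0.002177·16.62 = 0.03617 W = 0.0362 W.

P ≈ 0.0362 W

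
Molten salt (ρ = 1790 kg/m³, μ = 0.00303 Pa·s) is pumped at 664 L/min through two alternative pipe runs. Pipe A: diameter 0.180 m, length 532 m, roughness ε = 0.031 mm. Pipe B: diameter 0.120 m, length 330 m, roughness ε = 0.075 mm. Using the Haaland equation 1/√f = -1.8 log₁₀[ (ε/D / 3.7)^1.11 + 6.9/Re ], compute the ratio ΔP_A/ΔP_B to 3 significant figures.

Pipe A: V = Q/A = 0.01107/0.02545 = 0.4349 m/s; Re = 4.625e+04; ε/D = 0.000172; Haaland → f = 0.02156; ΔP_A = f(L/D)(ρV²/2) = 1.079e+04 Pa.
Pipe B: V = Q/A = 0.01107/0.01131 = 0.9785 m/s; Re = 6.937e+04; ε/D = 0.000625; Haaland → f = 0.02156; ΔP_B = f(L/D)(ρV²/2) = 5.08e+04 Pa.
ΔP_A/ΔP_B = 1.079e+04/5.08e+04 = 0.212.

ΔP_A/ΔP_B ≈ 0.212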